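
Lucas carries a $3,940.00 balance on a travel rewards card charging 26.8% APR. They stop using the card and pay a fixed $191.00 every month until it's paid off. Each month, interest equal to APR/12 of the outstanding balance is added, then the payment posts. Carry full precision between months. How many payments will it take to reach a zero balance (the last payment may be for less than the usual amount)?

28 months

Monthly rate r = 26.8%/12 = 2.23333% = 0.0223333.
Recurrence: B ← B·(1+r) − $191.00.
Month 1: interest $87.99; balance after payment $3,836.99.
Month 2: interest $85.69; balance after payment $3,731.69.
Closed form: n = −ln(1 − rB₀/P)/ln(1+r) = −ln(0.5393)/ln(1.02233) ≈ 27.956, so the balance reaches zero during payment 28.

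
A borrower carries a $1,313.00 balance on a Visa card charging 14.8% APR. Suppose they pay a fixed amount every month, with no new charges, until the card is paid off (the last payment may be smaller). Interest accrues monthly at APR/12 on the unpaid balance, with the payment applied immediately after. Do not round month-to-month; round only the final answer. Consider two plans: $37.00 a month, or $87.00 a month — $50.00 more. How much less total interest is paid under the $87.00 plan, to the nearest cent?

$275.74

Monthly rate r = 14.8%/12 = 1.23333% = 0.0123333.
At $37.00/mo: n = ⌈−ln(1 − rB₀/P)/ln(1+r)⌉ = 47 payments (last $35.62); total interest = total paid − $1,313.00 = $424.62.
At $87.00/mo: 17 payments (last $69.88); total interest $148.88.
Interest saved = $424.62 − $148.88 = $275.74.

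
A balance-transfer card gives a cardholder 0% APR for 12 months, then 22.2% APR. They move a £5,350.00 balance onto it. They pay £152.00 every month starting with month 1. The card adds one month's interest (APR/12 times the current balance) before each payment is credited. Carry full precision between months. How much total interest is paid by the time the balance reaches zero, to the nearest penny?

Promo months 1–12 at r₀ = 0%/12 = 0; months 13+ at r₁ = 22.2%/12 = 0.0185.
After month 12 (no interest yet): B = £5,350.00 − 12·£152.00 = £3,526.00.
Then at r₁ with £152.00/mo: n₂ = −ln(1 − r₁·B/P)/ln(1+r₁) ≈ 30.58 → 31 more payments.
Total paid = 42·£152.00 + £89.08 = £6,473.08; interest = £6,473.08 − £5,350.00 = £1,123.08.

£1,123.08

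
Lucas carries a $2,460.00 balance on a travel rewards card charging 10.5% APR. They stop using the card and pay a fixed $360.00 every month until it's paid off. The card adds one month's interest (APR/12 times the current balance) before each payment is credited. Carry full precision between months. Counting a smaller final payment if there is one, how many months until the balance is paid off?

8 payments

Monthly rate r = 10.5%/12 = 0.875% = 0.00875.
Recurrence: B ← B·(1+r) − $360.00.
Month 1: interest $21.53; balance after payment $2,121.53.
Month 2: interest $18.56; balance after payment $1,780.09.
Closed form: n = −ln(1 − rB₀/P)/ln(1+r) = −ln(0.94021)/ln(1.00875) ≈ 7.077, so the balance reaches zero during payment 8.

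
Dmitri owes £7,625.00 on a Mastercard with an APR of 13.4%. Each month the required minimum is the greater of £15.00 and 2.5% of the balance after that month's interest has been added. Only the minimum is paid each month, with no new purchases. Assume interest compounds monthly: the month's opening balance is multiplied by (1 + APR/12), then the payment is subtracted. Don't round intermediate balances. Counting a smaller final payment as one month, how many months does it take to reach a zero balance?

Monthly rate r = 13.4%/12 = 1.11667% = 0.0111667.
While 2.5% of the post-interest balance exceeds £15.00, each month B ← (B·(1+r))·(1 − 0.025), i.e. B shrinks by the factor (1+r)·0.975 = 0.98589.
This holds for months 1–180. Entering month 181 the balance is £590.42; 2.5% of the post-interest balance is now below £15.00, so the flat £15.00 minimum applies from here.
From month 181 a fixed £15.00 at rate r clears £590.42 in 53 more payments. Total: 180 + 53 = 233 months.

233 months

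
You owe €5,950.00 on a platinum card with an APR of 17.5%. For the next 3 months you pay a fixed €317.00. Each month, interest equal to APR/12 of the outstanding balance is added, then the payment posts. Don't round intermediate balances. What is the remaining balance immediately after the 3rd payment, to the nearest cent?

Monthly rate r = 17.5%/12 = 1.45833% = 0.0145833.
Each month: B ← B·(1+r) − €317.00.
Month 1: interest €86.77; balance after payment €5,719.77.
Month 2: interest €83.41; balance after payment €5,486.18.
Month 3: interest €80.01; balance after payment €5,249.19.

€5,249.19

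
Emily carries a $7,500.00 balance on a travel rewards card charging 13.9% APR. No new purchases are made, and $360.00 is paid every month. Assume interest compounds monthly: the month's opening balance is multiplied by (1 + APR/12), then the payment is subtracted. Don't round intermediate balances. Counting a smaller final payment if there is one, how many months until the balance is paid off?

Monthly rate r = 13.9%/12 = 1.15833% = 0.0115833.
Recurrence: B ← B·(1+r) − $360.00.
Month 1: interest $86.88; balance after payment $7,226.88.
Month 2: interest $83.71; balance after payment $6,950.59.
Closed form: n = −ln(1 − rB₀/P)/ln(1+r) = −ln(0.75868)/ln(1.01158) ≈ 23.980, so the balance reaches zero during payment 24.

24 months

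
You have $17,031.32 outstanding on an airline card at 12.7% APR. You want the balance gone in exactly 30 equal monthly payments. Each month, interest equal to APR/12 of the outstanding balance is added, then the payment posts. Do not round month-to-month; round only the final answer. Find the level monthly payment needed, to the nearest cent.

Monthly rate r = 12.7%/12 = 1.05833% = 0.0105833.
Level-payment amortization: P = B₀·r / (1 − (1+r)^(−n)) = 17031.32·0.0105833 / (1 − 1.01058^(−30)).
Denominator 1 − (1+r)^(−30) = 0.270817807.
P = 180.248 / 0.270817807 ≈ 665.57.

$665.57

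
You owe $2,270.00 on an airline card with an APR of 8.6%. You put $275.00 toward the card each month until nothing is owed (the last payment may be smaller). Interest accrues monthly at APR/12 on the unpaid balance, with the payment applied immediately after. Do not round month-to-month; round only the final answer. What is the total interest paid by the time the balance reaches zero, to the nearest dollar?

Monthly rate r = 8.6%/12 = 0.716667% = 0.00716667.
Payoff takes n = ⌈−ln(1 − rB₀/P)/ln(1+r)⌉ = ⌈8.539⌉ = 9 payments; the last is $148.53.
Total paid = 8·$275.00 + $148.53 = $2,348.53.
Total interest = total paid − principal = $2,348.53 − $2,270.00 = $78.53.

$79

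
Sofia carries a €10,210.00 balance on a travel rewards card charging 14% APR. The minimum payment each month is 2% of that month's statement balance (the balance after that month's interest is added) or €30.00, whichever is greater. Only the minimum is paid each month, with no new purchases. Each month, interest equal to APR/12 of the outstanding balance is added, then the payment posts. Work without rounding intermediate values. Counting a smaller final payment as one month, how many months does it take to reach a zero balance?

299 months

Monthly rate r = 14%/12 = 1.16667% = 0.0116667.
While 2% of the post-interest balance exceeds €30.00, each month B ← (B·(1+r))·(1 − 0.02), i.e. B shrinks by the factor (1+r)·0.98 = 0.99143.
This holds for months 1–225. Entering month 226 the balance is €1,473.39; 2% of the post-interest balance is now below €30.00, so the flat €30.00 minimum applies from here.
From month 226 a fixed €30.00 at rate r clears €1,473.39 in 74 more payments. Total: 225 + 74 = 299 months.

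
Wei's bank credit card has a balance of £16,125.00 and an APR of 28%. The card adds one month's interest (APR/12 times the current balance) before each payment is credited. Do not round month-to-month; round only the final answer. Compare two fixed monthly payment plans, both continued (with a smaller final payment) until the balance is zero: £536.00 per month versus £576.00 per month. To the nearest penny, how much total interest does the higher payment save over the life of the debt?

Monthly rate r = 28%/12 = 2.33333% = 0.0233333.
At £536.00/mo: n = ⌈−ln(1 − rB₀/P)/ln(1+r)⌉ = 53 payments (last £260.18); total interest = total paid − £16,125.00 = £12,007.18.
At £576.00/mo: 46 payments (last £527.53); total interest £10,322.53.
Interest saved = £12,007.18 − £10,322.53 = £1,684.65.

£1,684.65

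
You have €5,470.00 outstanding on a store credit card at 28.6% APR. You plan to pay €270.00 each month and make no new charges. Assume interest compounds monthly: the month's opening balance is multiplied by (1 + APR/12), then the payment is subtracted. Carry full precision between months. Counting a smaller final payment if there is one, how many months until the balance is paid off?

Monthly rate r = 28.6%/12 = 2.38333% = 0.0238333.
Recurrence: B ← B·(1+r) − €270.00.
Month 1: interest €130.37; balance after payment €5,330.37.
Month 2: interest €127.04; balance after payment €5,187.41.
Closed form: n = −ln(1 − rB₀/P)/ln(1+r) = −ln(0.51715)/ln(1.02383) ≈ 27.996, so the balance reaches zero during payment 28.

28 payments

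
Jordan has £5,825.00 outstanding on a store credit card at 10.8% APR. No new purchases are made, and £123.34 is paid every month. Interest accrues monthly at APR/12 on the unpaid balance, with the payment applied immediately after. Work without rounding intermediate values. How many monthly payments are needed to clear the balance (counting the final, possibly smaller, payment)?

62 payments

Monthly rate r = 10.8%/12 = 0.9% = 0.009.
Recurrence: B ← B·(1+r) − £123.34.
Month 1: interest £52.43; balance after payment £5,754.09.
Month 2: interest £51.79; balance after payment £5,682.53.
Closed form: n = −ln(1 − rB₀/P)/ln(1+r) = −ln(0.57496)/ln(1.009) ≈ 61.772, so the balance reaches zero during payment 62.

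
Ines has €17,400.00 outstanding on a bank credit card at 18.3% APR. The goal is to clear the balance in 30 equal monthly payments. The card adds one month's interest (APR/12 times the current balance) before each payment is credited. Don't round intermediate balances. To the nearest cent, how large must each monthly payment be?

Monthly rate r = 18.3%/12 = 1.525% = 0.01525.
Level-payment amortization: P = B₀·r / (1 − (1+r)^(−n)) = 17400.00·0.01525 / (1 − 1.01525^(−30)).
Denominator 1 − (1+r)^(−30) = 0.364946878.
P = 265.35 / 0.364946878 ≈ 727.09.

€727.09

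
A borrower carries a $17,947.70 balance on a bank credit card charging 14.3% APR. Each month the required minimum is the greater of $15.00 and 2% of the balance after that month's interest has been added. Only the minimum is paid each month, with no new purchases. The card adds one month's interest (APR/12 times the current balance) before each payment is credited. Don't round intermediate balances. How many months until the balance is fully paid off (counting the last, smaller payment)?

Monthly rate r = 14.3%/12 = 1.19167% = 0.0119167.
While 2% of the post-interest balance exceeds $15.00, each month B ← (B·(1+r))·(1 − 0.02), i.e. B shrinks by the factor (1+r)·0.98 = 0.99168.
This holds for months 1–382. Entering month 383 the balance is $737.33; 2% of the post-interest balance is now below $15.00, so the flat $15.00 minimum applies from here.
From month 383 a fixed $15.00 at rate r clears $737.33 in 75 more payments. Total: 382 + 75 = 457 months.

457 months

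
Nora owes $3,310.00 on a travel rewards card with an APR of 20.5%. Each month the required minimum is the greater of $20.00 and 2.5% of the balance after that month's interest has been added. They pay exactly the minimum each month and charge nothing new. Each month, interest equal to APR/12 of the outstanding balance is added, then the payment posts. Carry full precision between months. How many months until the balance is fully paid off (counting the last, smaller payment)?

238 months

Monthly rate r = 20.5%/12 = 1.70833% = 0.0170833.
While 2.5% of the post-interest balance exceeds $20.00, each month B ← (B·(1+r))·(1 − 0.025), i.e. B shrinks by the factor (1+r)·0.975 = 0.99166.
This holds for months 1–172. Entering month 173 the balance is $783.33; 2.5% of the post-interest balance is now below $20.00, so the flat $20.00 minimum applies from here.
From month 173 a fixed $20.00 at rate r clears $783.33 in 66 more payments. Total: 172 + 66 = 238 months.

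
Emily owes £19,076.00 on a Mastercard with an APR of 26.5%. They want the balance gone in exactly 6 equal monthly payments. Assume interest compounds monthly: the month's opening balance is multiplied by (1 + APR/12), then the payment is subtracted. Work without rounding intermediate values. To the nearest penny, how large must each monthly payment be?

£3,429.54

Monthly rate r = 26.5%/12 = 2.20833% = 0.0220833.
Level-payment amortization: P = B₀·r / (1 − (1+r)^(−n)) = 19076.00·0.0220833 / (1 − 1.02208^(−6)).
Denominator 1 − (1+r)^(−6) = 0.12283325.
P = 421.262 / 0.12283325 ≈ 3429.54.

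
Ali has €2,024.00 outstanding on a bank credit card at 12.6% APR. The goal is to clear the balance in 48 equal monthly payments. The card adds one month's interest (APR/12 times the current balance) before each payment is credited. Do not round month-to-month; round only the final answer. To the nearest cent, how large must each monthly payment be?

Monthly rate r = 12.6%/12 = 1.05% = 0.0105.
Level-payment amortization: P = B₀·r / (1 − (1+r)^(−n)) = 2024.00·0.0105 / (1 − 1.0105^(−48)).
Denominator 1 − (1+r)^(−48) = 0.394301158.
P = 21.252 / 0.394301158 ≈ 53.90.

€53.90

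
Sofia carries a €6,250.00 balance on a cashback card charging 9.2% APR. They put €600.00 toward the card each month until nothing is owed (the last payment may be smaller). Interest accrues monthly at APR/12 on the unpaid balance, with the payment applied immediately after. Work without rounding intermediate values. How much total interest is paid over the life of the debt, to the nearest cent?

Monthly rate r = 9.2%/12 = 0.766667% = 0.00766667.
Payoff takes n = ⌈−ln(1 − rB₀/P)/ln(1+r)⌉ = ⌈10.898⌉ = 11 payments; the last is €538.85.
Total paid = 10·€600.00 + €538.85 = €6,538.85.
Total interest = total paid − principal = €6,538.85 − €6,250.00 = €288.85.

€288.85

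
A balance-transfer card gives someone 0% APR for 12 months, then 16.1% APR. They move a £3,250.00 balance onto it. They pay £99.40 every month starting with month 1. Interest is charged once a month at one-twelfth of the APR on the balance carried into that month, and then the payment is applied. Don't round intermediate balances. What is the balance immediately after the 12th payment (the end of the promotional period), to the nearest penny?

Promo months 1–12 at r₀ = 0%/12 = 0; months 13+ at r₁ = 16.1%/12 = 0.0134167.
After month 12 (no interest yet): B = £3,250.00 − 12·£99.40 = £2,057.20.

£2,057.20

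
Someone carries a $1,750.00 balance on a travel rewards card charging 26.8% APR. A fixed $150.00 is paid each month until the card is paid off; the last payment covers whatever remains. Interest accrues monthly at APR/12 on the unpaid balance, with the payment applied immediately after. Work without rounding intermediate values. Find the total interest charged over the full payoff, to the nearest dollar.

Monthly rate r = 26.8%/12 = 2.23333% = 0.0223333.
Payoff takes n = ⌈−ln(1 − rB₀/P)/ln(1+r)⌉ = ⌈13.666⌉ = 14 payments; the last is $100.32.
Total paid = 13·$150.00 + $100.32 = $2,050.32.
Total interest = total paid − principal = $2,050.32 − $1,750.00 = $300.32.

$300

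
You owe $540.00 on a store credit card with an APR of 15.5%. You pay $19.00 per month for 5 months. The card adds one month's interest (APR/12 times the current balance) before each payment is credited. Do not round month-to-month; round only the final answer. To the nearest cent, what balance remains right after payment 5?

$478.30

Monthly rate r = 15.5%/12 = 1.29167% = 0.0129167.
Each month: B ← B·(1+r) − $19.00.
Month 1: interest $6.97; balance after payment $527.98.
Month 2: interest $6.82; balance after payment $515.79.
Month 3: interest $6.66; balance after payment $503.46.
Month 4: interest $6.50; balance after payment $490.96.
Month 5: interest $6.34; balance after payment $478.30.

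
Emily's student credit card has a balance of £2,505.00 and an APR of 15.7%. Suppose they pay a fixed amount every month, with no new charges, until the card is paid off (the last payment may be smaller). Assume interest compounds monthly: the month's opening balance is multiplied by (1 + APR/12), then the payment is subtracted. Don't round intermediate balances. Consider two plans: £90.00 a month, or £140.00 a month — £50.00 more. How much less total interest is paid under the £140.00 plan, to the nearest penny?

Monthly rate r = 15.7%/12 = 1.30833% = 0.0130833.
At £90.00/mo: n = ⌈−ln(1 − rB₀/P)/ln(1+r)⌉ = 35 payments (last £75.19); total interest = total paid − £2,505.00 = £630.19.
At £140.00/mo: 21 payments (last £72.73); total interest £367.73.
Interest saved = £630.19 − £367.73 = £262.46.

£262.46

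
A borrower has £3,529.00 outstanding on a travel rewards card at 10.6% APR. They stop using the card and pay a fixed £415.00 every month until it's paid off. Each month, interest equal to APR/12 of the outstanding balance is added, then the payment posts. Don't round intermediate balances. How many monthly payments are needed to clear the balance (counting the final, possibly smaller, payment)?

9 payments

Monthly rate r = 10.6%/12 = 0.883333% = 0.00883333.
Recurrence: B ← B·(1+r) − £415.00.
Month 1: interest £31.17; balance after payment £3,145.17.
Month 2: interest £27.78; balance after payment £2,757.96.
Closed form: n = −ln(1 − rB₀/P)/ln(1+r) = −ln(0.92488)/ln(1.00883) ≈ 8.879, so the balance reaches zero during payment 9.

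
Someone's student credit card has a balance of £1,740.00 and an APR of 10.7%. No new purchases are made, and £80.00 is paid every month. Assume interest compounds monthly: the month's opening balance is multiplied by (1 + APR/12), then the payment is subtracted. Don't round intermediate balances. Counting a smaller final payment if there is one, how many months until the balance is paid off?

Monthly rate r = 10.7%/12 = 0.891667% = 0.00891667.
Recurrence: B ← B·(1+r) − £80.00.
Month 1: interest £15.52; balance after payment £1,675.52.
Month 2: interest £14.94; balance after payment £1,610.46.
Closed form: n = −ln(1 − rB₀/P)/ln(1+r) = −ln(0.80606)/ln(1.00892) ≈ 24.286, so the balance reaches zero during payment 25.

25 payments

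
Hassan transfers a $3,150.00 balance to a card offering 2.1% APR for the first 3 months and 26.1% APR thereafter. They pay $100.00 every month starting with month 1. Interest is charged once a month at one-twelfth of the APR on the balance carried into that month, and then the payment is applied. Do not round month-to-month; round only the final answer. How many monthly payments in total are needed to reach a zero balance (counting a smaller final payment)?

Promo months 1–3 at r₀ = 2.1%/12 = 0.00175; months 4+ at r₁ = 26.1%/12 = 0.02175.
After month 3: iterate B ← B·(1+r₀) − $100.00 for 3 months → $2,866.04.
Then at r₁ with $100.00/mo: n₂ = −ln(1 − r₁·B/P)/ln(1+r₁) ≈ 45.38 → 46 more payments.

49 payments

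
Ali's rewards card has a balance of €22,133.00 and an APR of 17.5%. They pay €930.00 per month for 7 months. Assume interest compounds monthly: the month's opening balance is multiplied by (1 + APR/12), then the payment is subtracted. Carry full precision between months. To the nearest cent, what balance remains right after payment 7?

Monthly rate r = 17.5%/12 = 1.45833% = 0.0145833.
Each month: B ← B·(1+r) − €930.00.
Month 1: interest €322.77; balance after payment €21,525.77.
Month 2: interest €313.92; balance after payment €20,909.69.
Month 3: interest €304.93; balance after payment €20,284.62.
Month 4: interest €295.82; balance after payment €19,650.44.
Month 5: interest €286.57; balance after payment €19,007.01.
Month 6: interest €277.19; balance after payment €18,354.20.
Month 7: interest €267.67; balance after payment €17,691.86.

€17,691.86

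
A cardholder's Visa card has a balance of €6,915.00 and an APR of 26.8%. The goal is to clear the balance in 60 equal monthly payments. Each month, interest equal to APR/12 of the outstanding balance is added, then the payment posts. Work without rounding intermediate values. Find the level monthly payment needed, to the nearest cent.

€210.33

Monthly rate r = 26.8%/12 = 2.23333% = 0.0223333.
Level-payment amortization: P = B₀·r / (1 − (1+r)^(−n)) = 6915.00·0.0223333 / (1 − 1.02233^(−60)).
Denominator 1 − (1+r)^(−60) = 0.734265021.
P = 154.435 / 0.734265021 ≈ 210.33.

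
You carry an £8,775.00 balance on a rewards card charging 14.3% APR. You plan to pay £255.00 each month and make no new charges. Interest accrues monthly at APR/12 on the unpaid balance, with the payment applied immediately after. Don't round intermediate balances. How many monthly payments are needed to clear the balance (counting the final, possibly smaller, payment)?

45 payments

Monthly rate r = 14.3%/12 = 1.19167% = 0.0119167.
Recurrence: B ← B·(1+r) − £255.00.
Month 1: interest £104.57; balance after payment £8,624.57.
Month 2: interest £102.78; balance after payment £8,472.34.
Closed form: n = −ln(1 − rB₀/P)/ln(1+r) = −ln(0.58993)/ln(1.01192) ≈ 44.551, so the balance reaches zero during payment 45.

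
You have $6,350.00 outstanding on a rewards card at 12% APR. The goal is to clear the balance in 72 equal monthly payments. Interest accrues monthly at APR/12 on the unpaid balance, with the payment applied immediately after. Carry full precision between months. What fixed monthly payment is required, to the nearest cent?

$124.14

Monthly rate r = 12%/12 = 1% = 0.01.
Level-payment amortization: P = B₀·r / (1 − (1+r)^(−n)) = 6350.00·0.01 / (1 − 1.01^(−72)).
Denominator 1 − (1+r)^(−72) = 0.511503915.
P = 63.5 / 0.511503915 ≈ 124.14.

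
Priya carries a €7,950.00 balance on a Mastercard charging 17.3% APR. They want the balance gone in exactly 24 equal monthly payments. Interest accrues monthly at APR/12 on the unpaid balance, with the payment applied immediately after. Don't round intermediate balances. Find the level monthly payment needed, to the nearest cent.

Monthly rate r = 17.3%/12 = 1.44167% = 0.0144167.
Level-payment amortization: P = B₀·r / (1 − (1+r)^(−n)) = 7950.00·0.0144167 / (1 − 1.01442^(−24)).
Denominator 1 − (1+r)^(−24) = 0.290737536.
P = 114.613 / 0.290737536 ≈ 394.21.

€394.21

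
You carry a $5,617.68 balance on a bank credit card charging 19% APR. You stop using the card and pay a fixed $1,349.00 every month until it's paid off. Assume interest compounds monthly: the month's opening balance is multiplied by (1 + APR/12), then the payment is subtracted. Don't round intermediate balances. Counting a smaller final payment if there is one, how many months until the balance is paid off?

5 payments

Monthly rate r = 19%/12 = 1.58333% = 0.0158333.
Recurrence: B ← B·(1+r) − $1,349.00.
Month 1: interest $88.95; balance after payment $4,357.63.
Month 2: interest $69.00; balance after payment $3,077.62.
Month 3: interest $48.73; balance after payment $1,777.35.
Month 4: interest $28.14; balance after payment $456.49.
Month 5: interest $7.23; balance after payment $0.00.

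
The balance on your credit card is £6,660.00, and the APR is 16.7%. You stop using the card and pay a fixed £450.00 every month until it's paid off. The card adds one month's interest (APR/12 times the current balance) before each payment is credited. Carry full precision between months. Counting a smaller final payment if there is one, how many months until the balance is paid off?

17 months

Monthly rate r = 16.7%/12 = 1.39167% = 0.0139167.
Recurrence: B ← B·(1+r) − £450.00.
Month 1: interest £92.68; balance after payment £6,302.69.
Month 2: interest £87.71; balance after payment £5,940.40.
Closed form: n = −ln(1 − rB₀/P)/ln(1+r) = −ln(0.79403)/ln(1.01392) ≈ 16.687, so the balance reaches zero during payment 17.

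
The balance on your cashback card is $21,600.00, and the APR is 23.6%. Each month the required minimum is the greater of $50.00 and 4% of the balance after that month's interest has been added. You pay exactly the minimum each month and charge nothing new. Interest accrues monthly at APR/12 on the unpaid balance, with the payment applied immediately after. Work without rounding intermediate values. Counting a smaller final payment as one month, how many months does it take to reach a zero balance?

Monthly rate r = 23.6%/12 = 1.96667% = 0.0196667.
While 4% of the post-interest balance exceeds $50.00, each month B ← (B·(1+r))·(1 − 0.04), i.e. B shrinks by the factor (1+r)·0.96 = 0.97888.
This holds for months 1–135. Entering month 136 the balance is $1,210.40; 4% of the post-interest balance is now below $50.00, so the flat $50.00 minimum applies from here.
From month 136 a fixed $50.00 at rate r clears $1,210.40 in 34 more payments. Total: 135 + 34 = 169 months.

169 months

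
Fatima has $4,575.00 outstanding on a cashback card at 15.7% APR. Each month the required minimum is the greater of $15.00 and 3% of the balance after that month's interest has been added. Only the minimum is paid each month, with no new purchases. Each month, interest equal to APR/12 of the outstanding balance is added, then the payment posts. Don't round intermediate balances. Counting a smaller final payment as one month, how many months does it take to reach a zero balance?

171 months

Monthly rate r = 15.7%/12 = 1.30833% = 0.0130833.
While 3% of the post-interest balance exceeds $15.00, each month B ← (B·(1+r))·(1 − 0.03), i.e. B shrinks by the factor (1+r)·0.97 = 0.98269.
This holds for months 1–128. Entering month 129 the balance is $489.50; 3% of the post-interest balance is now below $15.00, so the flat $15.00 minimum applies from here.
From month 129 a fixed $15.00 at rate r clears $489.50 in 43 more payments. Total: 128 + 43 = 171 months.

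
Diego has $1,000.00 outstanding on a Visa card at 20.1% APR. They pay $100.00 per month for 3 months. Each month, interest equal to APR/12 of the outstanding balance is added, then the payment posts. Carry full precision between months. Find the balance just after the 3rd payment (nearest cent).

Monthly rate r = 20.1%/12 = 1.675% = 0.01675.
Each month: B ← B·(1+r) − $100.00.
Month 1: interest $16.75; balance after payment $916.75.
Month 2: interest $15.36; balance after payment $832.11.
Month 3: interest $13.94; balance after payment $746.04.

$746.04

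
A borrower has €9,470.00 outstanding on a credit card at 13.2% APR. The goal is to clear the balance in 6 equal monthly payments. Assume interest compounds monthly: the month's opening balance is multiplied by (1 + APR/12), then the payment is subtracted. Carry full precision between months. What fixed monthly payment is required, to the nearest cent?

Monthly rate r = 13.2%/12 = 1.1% = 0.011.
Level-payment amortization: P = B₀·r / (1 − (1+r)^(−n)) = 9470.00·0.011 / (1 − 1.011^(−6)).
Denominator 1 − (1+r)^(−6) = 0.063531731.
P = 104.17 / 0.063531731 ≈ 1639.65.

€1,639.65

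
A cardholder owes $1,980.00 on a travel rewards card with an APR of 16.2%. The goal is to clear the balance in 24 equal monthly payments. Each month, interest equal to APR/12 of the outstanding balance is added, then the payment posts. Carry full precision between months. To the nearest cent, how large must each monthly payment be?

$97.14

Monthly rate r = 16.2%/12 = 1.35% = 0.0135.
Level-payment amortization: P = B₀·r / (1 − (1+r)^(−n)) = 1980.00·0.0135 / (1 − 1.0135^(−24)).
Denominator 1 − (1+r)^(−24) = 0.275180402.
P = 26.73 / 0.275180402 ≈ 97.14.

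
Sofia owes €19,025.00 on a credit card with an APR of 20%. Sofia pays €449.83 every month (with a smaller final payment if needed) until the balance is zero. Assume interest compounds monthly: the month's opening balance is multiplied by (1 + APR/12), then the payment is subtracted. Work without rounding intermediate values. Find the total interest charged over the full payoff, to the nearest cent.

€14,188.34

Monthly rate r = 20%/12 = 1.66667% = 0.0166667.
Payoff takes n = ⌈−ln(1 − rB₀/P)/ln(1+r)⌉ = ⌈73.834⌉ = 74 payments; the last is €375.75.
Total paid = 73·€449.83 + €375.75 = €33,213.34.
Total interest = total paid − principal = €33,213.34 − €19,025.00 = €14,188.34.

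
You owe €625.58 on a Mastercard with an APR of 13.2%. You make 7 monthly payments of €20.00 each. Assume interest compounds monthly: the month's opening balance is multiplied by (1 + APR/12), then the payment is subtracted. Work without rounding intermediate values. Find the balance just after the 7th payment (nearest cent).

€530.66

Monthly rate r = 13.2%/12 = 1.1% = 0.011.
Each month: B ← B·(1+r) − €20.00.
Month 1: interest €6.88; balance after payment €612.46.
Month 2: interest €6.74; balance after payment €599.20.
Month 3: interest €6.59; balance after payment €585.79.
Month 4: interest €6.44; balance after payment €572.23.
Month 5: interest €6.29; balance after payment €558.53.
Month 6: interest €6.14; balance after payment €544.67.
Month 7: interest €5.99; balance after payment €530.66.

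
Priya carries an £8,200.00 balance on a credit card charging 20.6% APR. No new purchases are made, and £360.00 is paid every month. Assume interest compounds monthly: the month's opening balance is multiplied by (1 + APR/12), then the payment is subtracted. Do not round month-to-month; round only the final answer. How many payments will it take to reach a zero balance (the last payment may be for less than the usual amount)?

Monthly rate r = 20.6%/12 = 1.71667% = 0.0171667.
Recurrence: B ← B·(1+r) − £360.00.
Month 1: interest £140.77; balance after payment £7,980.77.
Month 2: interest £137.00; balance after payment £7,757.77.
Closed form: n = −ln(1 − rB₀/P)/ln(1+r) = −ln(0.60898)/ln(1.01717) ≈ 29.139, so the balance reaches zero during payment 30.

30 payments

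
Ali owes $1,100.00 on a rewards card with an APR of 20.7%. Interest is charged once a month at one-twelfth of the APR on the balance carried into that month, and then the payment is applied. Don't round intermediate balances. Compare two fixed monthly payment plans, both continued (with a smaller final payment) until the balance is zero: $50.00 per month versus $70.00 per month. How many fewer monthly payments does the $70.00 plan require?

Monthly rate r = 20.7%/12 = 1.725% = 0.01725.
At $50.00/mo: n = ⌈−ln(1 − rB₀/P)/ln(1+r)⌉ = 28 payments (last $45.21); total interest = total paid − $1,100.00 = $295.21.
At $70.00/mo: 19 payments (last $34.23); total interest $194.23.
Payments saved = 28 − 19 = 9.

9 fewer payments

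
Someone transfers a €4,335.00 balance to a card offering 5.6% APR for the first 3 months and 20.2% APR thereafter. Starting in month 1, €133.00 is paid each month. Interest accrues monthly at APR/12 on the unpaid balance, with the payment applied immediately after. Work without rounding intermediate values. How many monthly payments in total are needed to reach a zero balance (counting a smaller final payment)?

46 payments

Promo months 1–3 at r₀ = 5.6%/12 = 0.00466667; months 4+ at r₁ = 20.2%/12 = 0.0168333.
After month 3: iterate B ← B·(1+r₀) − €133.00 for 3 months → €3,995.11.
Then at r₁ with €133.00/mo: n₂ = −ln(1 − r₁·B/P)/ln(1+r₁) ≈ 42.20 → 43 more payments.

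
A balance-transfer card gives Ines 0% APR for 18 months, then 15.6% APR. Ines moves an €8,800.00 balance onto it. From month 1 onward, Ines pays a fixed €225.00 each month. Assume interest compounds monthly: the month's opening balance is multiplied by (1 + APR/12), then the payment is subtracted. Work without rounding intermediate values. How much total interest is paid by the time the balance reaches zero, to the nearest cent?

Promo months 1–18 at r₀ = 0%/12 = 0; months 19+ at r₁ = 15.6%/12 = 0.013.
After month 18 (no interest yet): B = €8,800.00 − 18·€225.00 = €4,750.00.
Then at r₁ with €225.00/mo: n₂ = −ln(1 − r₁·B/P)/ln(1+r₁) ≈ 24.84 → 25 more payments.
Total paid = 42·€225.00 + €188.82 = €9,638.82; interest = €9,638.82 − €8,800.00 = €838.82.

€838.82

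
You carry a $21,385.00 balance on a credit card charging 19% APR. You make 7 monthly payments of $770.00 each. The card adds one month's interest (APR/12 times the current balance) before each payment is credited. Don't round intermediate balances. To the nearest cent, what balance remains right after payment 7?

$18,217.88

Monthly rate r = 19%/12 = 1.58333% = 0.0158333.
Each month: B ← B·(1+r) − $770.00.
Month 1: interest $338.60; balance after payment $20,953.60.
Month 2: interest $331.77; balance after payment $20,515.36.
Month 3: interest $324.83; balance after payment $20,070.19.
Month 4: interest $317.78; balance after payment $19,617.97.
Month 5: interest $310.62; balance after payment $19,158.58.
Month 6: interest $303.34; balance after payment $18,691.93.
Month 7: interest $295.96; balance after payment $18,217.88.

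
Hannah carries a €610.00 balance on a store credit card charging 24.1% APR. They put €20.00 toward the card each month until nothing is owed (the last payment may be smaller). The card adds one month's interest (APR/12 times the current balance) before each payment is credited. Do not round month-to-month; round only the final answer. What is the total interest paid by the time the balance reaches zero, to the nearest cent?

€343.71

Monthly rate r = 24.1%/12 = 2.00833% = 0.0200833.
Payoff takes n = ⌈−ln(1 − rB₀/P)/ln(1+r)⌉ = ⌈47.683⌉ = 48 payments; the last is €13.71.
Total paid = 47·€20.00 + €13.71 = €953.71.
Total interest = total paid − principal = €953.71 − €610.00 = €343.71.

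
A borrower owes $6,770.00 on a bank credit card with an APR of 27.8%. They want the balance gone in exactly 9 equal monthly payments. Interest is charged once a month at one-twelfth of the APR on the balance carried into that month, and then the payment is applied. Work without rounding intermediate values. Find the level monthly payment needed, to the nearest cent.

Monthly rate r = 27.8%/12 = 2.31667% = 0.0231667.
Level-payment amortization: P = B₀·r / (1 − (1+r)^(−n)) = 6770.00·0.0231667 / (1 − 1.02317^(−9)).
Denominator 1 − (1+r)^(−9) = 0.18626583.
P = 156.838 / 0.18626583 ≈ 842.01.

$842.01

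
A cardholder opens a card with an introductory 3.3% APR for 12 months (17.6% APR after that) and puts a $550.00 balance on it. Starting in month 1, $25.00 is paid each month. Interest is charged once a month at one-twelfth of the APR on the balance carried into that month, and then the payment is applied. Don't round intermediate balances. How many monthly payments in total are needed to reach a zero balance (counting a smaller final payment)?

24 months

Promo months 1–12 at r₀ = 3.3%/12 = 0.00275; months 13+ at r₁ = 17.6%/12 = 0.0146667.
After month 12: iterate B ← B·(1+r₀) − $25.00 for 12 months → $263.85.
Then at r₁ with $25.00/mo: n₂ = −ln(1 − r₁·B/P)/ln(1+r₁) ≈ 11.55 → 12 more payments.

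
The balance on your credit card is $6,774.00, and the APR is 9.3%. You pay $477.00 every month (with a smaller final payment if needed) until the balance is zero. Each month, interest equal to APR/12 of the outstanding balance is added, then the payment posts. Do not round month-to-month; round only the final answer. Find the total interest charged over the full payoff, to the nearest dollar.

$431

Monthly rate r = 9.3%/12 = 0.775% = 0.00775.
Payoff takes n = ⌈−ln(1 − rB₀/P)/ln(1+r)⌉ = ⌈15.104⌉ = 16 payments; the last is $49.55.
Total paid = 15·$477.00 + $49.55 = $7,204.55.
Total interest = total paid − principal = $7,204.55 − $6,774.00 = $430.55.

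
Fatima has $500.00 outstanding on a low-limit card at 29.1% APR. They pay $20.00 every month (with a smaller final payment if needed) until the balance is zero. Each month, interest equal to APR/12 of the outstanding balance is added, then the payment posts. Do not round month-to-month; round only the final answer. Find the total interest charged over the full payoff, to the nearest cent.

$278.00

Monthly rate r = 29.1%/12 = 2.425% = 0.02425.
Payoff takes n = ⌈−ln(1 − rB₀/P)/ln(1+r)⌉ = ⌈38.899⌉ = 39 payments; the last is $18.00.
Total paid = 38·$20.00 + $18.00 = $778.00.
Total interest = total paid − principal = $778.00 − $500.00 = $278.00.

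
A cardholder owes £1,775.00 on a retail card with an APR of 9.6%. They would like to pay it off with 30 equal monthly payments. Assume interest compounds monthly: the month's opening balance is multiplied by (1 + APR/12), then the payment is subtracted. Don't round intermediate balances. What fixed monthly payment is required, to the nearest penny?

£66.79

Monthly rate r = 9.6%/12 = 0.8% = 0.008.
Level-payment amortization: P = B₀·r / (1 − (1+r)^(−n)) = 1775.00·0.008 / (1 − 1.008^(−30)).
Denominator 1 − (1+r)^(−30) = 0.212620621.
P = 14.2 / 0.212620621 ≈ 66.79.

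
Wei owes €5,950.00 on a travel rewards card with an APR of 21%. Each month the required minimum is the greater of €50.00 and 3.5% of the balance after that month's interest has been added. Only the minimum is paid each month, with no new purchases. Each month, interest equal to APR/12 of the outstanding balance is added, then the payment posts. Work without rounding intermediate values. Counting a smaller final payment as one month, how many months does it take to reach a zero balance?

Monthly rate r = 21%/12 = 1.75% = 0.0175.
While 3.5% of the post-interest balance exceeds €50.00, each month B ← (B·(1+r))·(1 − 0.035), i.e. B shrinks by the factor (1+r)·0.965 = 0.98189.
This holds for months 1–80. Entering month 81 the balance is €1,378.65; 3.5% of the post-interest balance is now below €50.00, so the flat €50.00 minimum applies from here.
From month 81 a fixed €50.00 at rate r clears €1,378.65 in 38 more payments. Total: 80 + 38 = 118 months.

118 months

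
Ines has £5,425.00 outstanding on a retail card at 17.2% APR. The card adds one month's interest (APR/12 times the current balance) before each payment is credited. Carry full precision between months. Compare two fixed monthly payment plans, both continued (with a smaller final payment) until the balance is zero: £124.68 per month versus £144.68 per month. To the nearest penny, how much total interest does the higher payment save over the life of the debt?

£723.62

Monthly rate r = 17.2%/12 = 1.43333% = 0.0143333.
At £124.68/mo: n = ⌈−ln(1 − rB₀/P)/ln(1+r)⌉ = 69 payments (last £83.63); total interest = total paid − £5,425.00 = £3,136.87.
At £144.68/mo: 55 payments (last £25.53); total interest £2,413.25.
Interest saved = £3,136.87 − £2,413.25 = £723.62.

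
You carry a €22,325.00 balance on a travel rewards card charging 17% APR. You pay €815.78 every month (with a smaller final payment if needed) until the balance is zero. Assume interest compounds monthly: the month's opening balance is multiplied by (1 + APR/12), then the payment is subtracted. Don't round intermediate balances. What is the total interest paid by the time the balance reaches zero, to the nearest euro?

Monthly rate r = 17%/12 = 1.41667% = 0.0141667.
Payoff takes n = ⌈−ln(1 − rB₀/P)/ln(1+r)⌉ = ⌈34.870⌉ = 35 payments; the last is €710.00.
Total paid = 34·€815.78 + €710.00 = €28,446.52.
Total interest = total paid − principal = €28,446.52 − €22,325.00 = €6,121.52.

€6,122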